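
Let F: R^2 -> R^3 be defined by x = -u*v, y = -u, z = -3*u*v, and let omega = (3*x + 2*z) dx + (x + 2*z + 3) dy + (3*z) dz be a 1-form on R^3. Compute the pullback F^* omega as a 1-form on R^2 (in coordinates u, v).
F^* omega = (36*u*v^2 + 7*u*v - 3) du + (36*u^2*v) dv

Using F^*(f dg) = (f ∘ F) d(g ∘ F), substitute each coordinate x_i by F_i(u, v) in f_i, and replace dx_i by d F_i = (∂F_i/∂u) du + (∂F_i/∂v) dv.
  For the x component: f_1(F) = -9*u*v; d F_1 = (-v) du + (-u) dv
  For the y component: f_2(F) = -7*u*v + 3; d F_2 = (-1) du + (0) dv
  For the z component: f_3(F) = -9*u*v; d F_3 = (-3*v) du + (-3*u) dv
Combining and collecting du, dv coefficients:
  coeff of du: 36*u*v^2 + 7*u*v - 3
  coeff of dv: 36*u^2*v
F^* omega = (36*u*v^2 + 7*u*v - 3) du + (36*u^2*v) dv.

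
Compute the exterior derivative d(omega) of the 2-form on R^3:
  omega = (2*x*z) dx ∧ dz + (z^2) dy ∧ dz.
d(omega) = 0

For a 2-form omega = sum_{i<j} g_{ij} dx_i ∧ dx_j, the exterior derivative is
  d(omega) = sum_{i<j} d(g_{ij}) ∧ dx_i ∧ dx_j = sum_{i<j, k} (∂g_{ij}/∂x_k) dx_k ∧ dx_i ∧ dx_j.
Expand each term, using dx_k ∧ dx_i ∧ dx_j = sgn(permutation) dx_{(a)} ∧ dx_{(b)} ∧ dx_{(c)} with (a < b < c) sorted:

Collecting like 3-forms: d(omega) = 0.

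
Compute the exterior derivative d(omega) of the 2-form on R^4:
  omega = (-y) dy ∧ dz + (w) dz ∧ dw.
d(omega) = 0

For a 2-form omega = sum_{i<j} g_{ij} dx_i ∧ dx_j, the exterior derivative is
  d(omega) = sum_{i<j} d(g_{ij}) ∧ dx_i ∧ dx_j = sum_{i<j, k} (∂g_{ij}/∂x_k) dx_k ∧ dx_i ∧ dx_j.
Expand each term, using dx_k ∧ dx_i ∧ dx_j = sgn(permutation) dx_{(a)} ∧ dx_{(b)} ∧ dx_{(c)} with (a < b < c) sorted:

Collecting like 3-forms: d(omega) = 0.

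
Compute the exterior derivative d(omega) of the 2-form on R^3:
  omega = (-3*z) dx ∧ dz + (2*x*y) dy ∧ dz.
d(omega) = (2*y) dx ∧ dy ∧ dz

For a 2-form omega = sum_{i<j} g_{ij} dx_i ∧ dx_j, the exterior derivative is
  d(omega) = sum_{i<j} d(g_{ij}) ∧ dx_i ∧ dx_j = sum_{i<j, k} (∂g_{ij}/∂x_k) dx_k ∧ dx_i ∧ dx_j.
Expand each term, using dx_k ∧ dx_i ∧ dx_j = sgn(permutation) dx_{(a)} ∧ dx_{(b)} ∧ dx_{(c)} with (a < b < c) sorted:
  d(2*x*y) includes (∂/∂x)(2*x*y) dx = (2*y) dx, which multiplied by dy ∧ dz gives (2*y) dx ∧ dy ∧ dz
Collecting like 3-forms: d(omega) = (2*y) dx ∧ dy ∧ dz.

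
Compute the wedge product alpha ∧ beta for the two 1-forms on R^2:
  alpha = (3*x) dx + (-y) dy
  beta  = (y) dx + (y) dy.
alpha ∧ beta = (y*(3*x + y)) dx ∧ dy

Distribute the wedge, using dx_i ∧ dx_j = -dx_j ∧ dx_i and dx_i ∧ dx_i = 0. For each pair (i, j) with i < j, the coefficient of dx_i ∧ dx_j in alpha ∧ beta is (alpha_i * beta_j - alpha_j * beta_i). Collecting: alpha ∧ beta = (y*(3*x + y)) dx ∧ dy.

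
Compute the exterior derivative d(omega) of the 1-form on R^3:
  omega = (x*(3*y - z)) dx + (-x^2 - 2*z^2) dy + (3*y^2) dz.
d(omega) = (-5*x) dx ∧ dy + (x) dx ∧ dz + (6*y + 4*z) dy ∧ dz

For a 1-form omega = sum_i f_i dx_i, the exterior derivative is
  d(omega) = sum_{i < j} (∂f_j/∂x_i - ∂f_i/∂x_j) dx_i ∧ dx_j.
  coefficient of dx ∧ dy: ∂f_2/∂x - ∂f_1/∂y = ∂(-x^2 - 2*z^2)/∂x - ∂(x*(3*y - z))/∂y = -5*x
  coefficient of dx ∧ dz: ∂f_3/∂x - ∂f_1/∂z = ∂(3*y^2)/∂x - ∂(x*(3*y - z))/∂z = x
  coefficient of dy ∧ dz: ∂f_3/∂y - ∂f_2/∂z = ∂(3*y^2)/∂y - ∂(-x^2 - 2*z^2)/∂z = 6*y + 4*z
Assembling: d(omega) = (-5*x) dx ∧ dy + (x) dx ∧ dz + (6*y + 4*z) dy ∧ dz.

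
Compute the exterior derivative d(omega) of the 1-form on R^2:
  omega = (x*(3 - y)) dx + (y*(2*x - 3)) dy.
d(omega) = (x + 2*y) dx ∧ dy

For a 1-form omega = sum_i f_i dx_i, the exterior derivative is
  d(omega) = sum_{i < j} (∂f_j/∂x_i - ∂f_i/∂x_j) dx_i ∧ dx_j.
  coefficient of dx ∧ dy: ∂f_2/∂x - ∂f_1/∂y = ∂(y*(2*x - 3))/∂x - ∂(x*(3 - y))/∂y = x + 2*y
Assembling: d(omega) = (x + 2*y) dx ∧ dy.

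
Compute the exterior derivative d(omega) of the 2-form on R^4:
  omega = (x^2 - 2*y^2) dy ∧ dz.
d(omega) = (2*x) dx ∧ dy ∧ dz

For a 2-form omega = sum_{i<j} g_{ij} dx_i ∧ dx_j, the exterior derivative is
  d(omega) = sum_{i<j} d(g_{ij}) ∧ dx_i ∧ dx_j = sum_{i<j, k} (∂g_{ij}/∂x_k) dx_k ∧ dx_i ∧ dx_j.
Expand each term, using dx_k ∧ dx_i ∧ dx_j = sgn(permutation) dx_{(a)} ∧ dx_{(b)} ∧ dx_{(c)} with (a < b < c) sorted:
  d(x^2 - 2*y^2) includes (∂/∂x)(x^2 - 2*y^2) dx = (2*x) dx, which multiplied by dy ∧ dz gives (2*x) dx ∧ dy ∧ dz
Collecting like 3-forms: d(omega) = (2*x) dx ∧ dy ∧ dz.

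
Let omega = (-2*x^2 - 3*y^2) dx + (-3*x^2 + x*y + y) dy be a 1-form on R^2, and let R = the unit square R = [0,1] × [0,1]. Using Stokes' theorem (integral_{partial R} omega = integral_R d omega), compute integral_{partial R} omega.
integral_(partial R) omega = 1/2

Stokes: integral_partial_R omega = integral_R d omega with d omega = (∂Q/∂x - ∂P/∂y) dx ∧ dy.
  ∂Q/∂x = -6*x + y
  ∂P/∂y = -6*y
  integrand = ∂Q/∂x - ∂P/∂y = -6*x + 7*y.
Integrating over R: integral_0^1 integral_0^1 (-6*x + 7*y) dx dy = 1/2.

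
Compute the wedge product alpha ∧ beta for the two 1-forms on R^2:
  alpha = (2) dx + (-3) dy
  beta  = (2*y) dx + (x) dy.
alpha ∧ beta = (2*x + 6*y) dx ∧ dy

Distribute the wedge, using dx_i ∧ dx_j = -dx_j ∧ dx_i and dx_i ∧ dx_i = 0. For each pair (i, j) with i < j, the coefficient of dx_i ∧ dx_j in alpha ∧ beta is (alpha_i * beta_j - alpha_j * beta_i). Collecting: alpha ∧ beta = (2*x + 6*y) dx ∧ dy.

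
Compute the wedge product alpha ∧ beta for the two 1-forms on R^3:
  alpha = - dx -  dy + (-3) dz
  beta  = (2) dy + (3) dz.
alpha ∧ beta = (-2) dx ∧ dy + (-3) dx ∧ dz + (3) dy ∧ dz

Distribute the wedge, using dx_i ∧ dx_j = -dx_j ∧ dx_i and dx_i ∧ dx_i = 0. For each pair (i, j) with i < j, the coefficient of dx_i ∧ dx_j in alpha ∧ beta is (alpha_i * beta_j - alpha_j * beta_i). Collecting: alpha ∧ beta = (-2) dx ∧ dy + (-3) dx ∧ dz + (3) dy ∧ dz.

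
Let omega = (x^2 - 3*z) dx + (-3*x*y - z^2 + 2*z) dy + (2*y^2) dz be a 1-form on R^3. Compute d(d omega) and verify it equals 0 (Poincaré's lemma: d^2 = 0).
d(d omega) = 0

Step 1: d omega = sum_{i<j} (∂f_j/∂x_i - ∂f_i/∂x_j) dx_i ∧ dx_j:
  coeff of dx ∧ dy: -3*y
  coeff of dx ∧ dz: 3
  coeff of dy ∧ dz: 4*y + 2*z - 2
Step 2: Apply d again to each 2-form coefficient. The only possible 3-form in R^3 is dx ∧ dy ∧ dz, with coefficient
  ∂(coeff of dy∧dz)/∂x - ∂(coeff of dx∧dz)/∂y + ∂(coeff of dx∧dy)/∂z
  = ∂/∂x (4*y + 2*z - 2) - ∂/∂y (3) + ∂/∂z (-3*y).
Each of these terms simplifies to sums of mixed partials that cancel in pairs. The result is 0 (by equality of mixed partials for smooth functions — Schwarz / Clairaut).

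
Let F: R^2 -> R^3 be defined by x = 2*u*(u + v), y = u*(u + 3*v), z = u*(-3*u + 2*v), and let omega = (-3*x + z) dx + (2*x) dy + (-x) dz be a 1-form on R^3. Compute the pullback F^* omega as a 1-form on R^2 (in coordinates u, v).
F^* omega = (u^2*(-16*u - 6*v)) du + (-10*u^3) dv

Using F^*(f dg) = (f ∘ F) d(g ∘ F), substitute each coordinate x_i by F_i(u, v) in f_i, and replace dx_i by d F_i = (∂F_i/∂u) du + (∂F_i/∂v) dv.
  For the x component: f_1(F) = u*(-9*u - 4*v); d F_1 = (4*u + 2*v) du + (2*u) dv
  For the y component: f_2(F) = 4*u*(u + v); d F_2 = (2*u + 3*v) du + (3*u) dv
  For the z component: f_3(F) = 2*u*(-u - v); d F_3 = (-6*u + 2*v) du + (2*u) dv
Combining and collecting du, dv coefficients:
  coeff of du: u^2*(-16*u - 6*v)
  coeff of dv: -10*u^3
F^* omega = (u^2*(-16*u - 6*v)) du + (-10*u^3) dv.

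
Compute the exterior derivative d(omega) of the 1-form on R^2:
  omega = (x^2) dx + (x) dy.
d(omega) = (1) dx ∧ dy

For a 1-form omega = sum_i f_i dx_i, the exterior derivative is
  d(omega) = sum_{i < j} (∂f_j/∂x_i - ∂f_i/∂x_j) dx_i ∧ dx_j.
  coefficient of dx ∧ dy: ∂f_2/∂x - ∂f_1/∂y = ∂(x)/∂x - ∂(x^2)/∂y = 1
Assembling: d(omega) = (1) dx ∧ dy.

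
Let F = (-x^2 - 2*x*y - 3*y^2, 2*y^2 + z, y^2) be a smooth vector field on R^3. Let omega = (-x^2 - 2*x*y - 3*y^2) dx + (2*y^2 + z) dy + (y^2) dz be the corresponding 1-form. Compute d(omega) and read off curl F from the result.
d(omega) = (2*y - 1) dy ∧ dz + (0) dz ∧ dx + (2*x + 6*y) dx ∧ dy; curl F = (2*y - 1, 0, 2*x + 6*y)

d omega = sum_{i<j} (∂f_j/∂x_i - ∂f_i/∂x_j) dx_i ∧ dx_j. Under the identification (dy ∧ dz, dz ∧ dx, dx ∧ dy) ↔ (e_x, e_y, e_z), the coefficients are exactly the components of curl F. Compute:
  ∂R/∂y - ∂Q/∂z = (2*y) - (1) = 2*y - 1
  ∂P/∂z - ∂R/∂x = (0) - (0) = 0
  ∂Q/∂x - ∂P/∂y = (0) - (-2*x - 6*y) = 2*x + 6*y.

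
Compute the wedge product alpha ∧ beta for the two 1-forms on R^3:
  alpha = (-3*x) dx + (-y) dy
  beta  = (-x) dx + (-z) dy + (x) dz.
alpha ∧ beta = (x*(-y + 3*z)) dx ∧ dy + (-3*x^2) dx ∧ dz + (-x*y) dy ∧ dz

Distribute the wedge, using dx_i ∧ dx_j = -dx_j ∧ dx_i and dx_i ∧ dx_i = 0. For each pair (i, j) with i < j, the coefficient of dx_i ∧ dx_j in alpha ∧ beta is (alpha_i * beta_j - alpha_j * beta_i). Collecting: alpha ∧ beta = (x*(-y + 3*z)) dx ∧ dy + (-3*x^2) dx ∧ dz + (-x*y) dy ∧ dz.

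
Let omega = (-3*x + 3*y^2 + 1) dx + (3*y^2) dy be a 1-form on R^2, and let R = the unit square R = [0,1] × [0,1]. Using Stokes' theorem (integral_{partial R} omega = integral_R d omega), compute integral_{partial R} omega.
integral_(partial R) omega = -3

Stokes: integral_partial_R omega = integral_R d omega with d omega = (∂Q/∂x - ∂P/∂y) dx ∧ dy.
  ∂Q/∂x = 0
  ∂P/∂y = 6*y
  integrand = ∂Q/∂x - ∂P/∂y = -6*y.
Integrating over R: integral_0^1 integral_0^1 (-6*y) dx dy = -3.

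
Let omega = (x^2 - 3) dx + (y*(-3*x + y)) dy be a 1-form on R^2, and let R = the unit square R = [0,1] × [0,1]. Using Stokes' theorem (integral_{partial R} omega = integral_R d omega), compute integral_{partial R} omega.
integral_(partial R) omega = -3/2

Stokes: integral_partial_R omega = integral_R d omega with d omega = (∂Q/∂x - ∂P/∂y) dx ∧ dy.
  ∂Q/∂x = -3*y
  ∂P/∂y = 0
  integrand = ∂Q/∂x - ∂P/∂y = -3*y.
Integrating over R: integral_0^1 integral_0^1 (-3*y) dx dy = -3/2.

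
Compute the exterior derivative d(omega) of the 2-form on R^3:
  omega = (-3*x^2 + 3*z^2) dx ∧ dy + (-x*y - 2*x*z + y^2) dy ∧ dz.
d(omega) = (-y + 4*z) dx ∧ dy ∧ dz

For a 2-form omega = sum_{i<j} g_{ij} dx_i ∧ dx_j, the exterior derivative is
  d(omega) = sum_{i<j} d(g_{ij}) ∧ dx_i ∧ dx_j = sum_{i<j, k} (∂g_{ij}/∂x_k) dx_k ∧ dx_i ∧ dx_j.
Expand each term, using dx_k ∧ dx_i ∧ dx_j = sgn(permutation) dx_{(a)} ∧ dx_{(b)} ∧ dx_{(c)} with (a < b < c) sorted:
  d(-3*x^2 + 3*z^2) includes (∂/∂z)(-3*x^2 + 3*z^2) dz = (6*z) dz, which multiplied by dx ∧ dy gives (6*z) dx ∧ dy ∧ dz
  d(-x*y - 2*x*z + y^2) includes (∂/∂x)(-x*y - 2*x*z + y^2) dx = (-y - 2*z) dx, which multiplied by dy ∧ dz gives (-y - 2*z) dx ∧ dy ∧ dz
Collecting like 3-forms: d(omega) = (-y + 4*z) dx ∧ dy ∧ dz.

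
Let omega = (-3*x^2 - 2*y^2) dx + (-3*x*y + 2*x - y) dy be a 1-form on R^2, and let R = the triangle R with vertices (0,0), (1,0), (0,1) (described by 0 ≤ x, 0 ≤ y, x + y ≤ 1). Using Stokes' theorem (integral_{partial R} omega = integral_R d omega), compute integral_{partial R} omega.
integral_(partial R) omega = 7/6

Stokes: integral_partial_R omega = integral_R d omega with d omega = (∂Q/∂x - ∂P/∂y) dx ∧ dy.
  ∂Q/∂x = 2 - 3*y
  ∂P/∂y = -4*y
  integrand = ∂Q/∂x - ∂P/∂y = y + 2.
Integrating over R: integral_0^1 integral_0^{1-x} (y + 2) dy dx = 7/6.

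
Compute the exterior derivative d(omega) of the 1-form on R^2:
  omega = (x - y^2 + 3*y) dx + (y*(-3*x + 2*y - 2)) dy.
d(omega) = (-y - 3) dx ∧ dy

For a 1-form omega = sum_i f_i dx_i, the exterior derivative is
  d(omega) = sum_{i < j} (∂f_j/∂x_i - ∂f_i/∂x_j) dx_i ∧ dx_j.
  coefficient of dx ∧ dy: ∂f_2/∂x - ∂f_1/∂y = ∂(y*(-3*x + 2*y - 2))/∂x - ∂(x - y^2 + 3*y)/∂y = -y - 3
Assembling: d(omega) = (-y - 3) dx ∧ dy.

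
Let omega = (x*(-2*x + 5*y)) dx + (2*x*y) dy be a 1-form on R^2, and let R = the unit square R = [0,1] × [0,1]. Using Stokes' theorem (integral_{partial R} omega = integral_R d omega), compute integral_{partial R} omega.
integral_(partial R) omega = -3/2

Stokes: integral_partial_R omega = integral_R d omega with d omega = (∂Q/∂x - ∂P/∂y) dx ∧ dy.
  ∂Q/∂x = 2*y
  ∂P/∂y = 5*x
  integrand = ∂Q/∂x - ∂P/∂y = -5*x + 2*y.
Integrating over R: integral_0^1 integral_0^1 (-5*x + 2*y) dx dy = -3/2.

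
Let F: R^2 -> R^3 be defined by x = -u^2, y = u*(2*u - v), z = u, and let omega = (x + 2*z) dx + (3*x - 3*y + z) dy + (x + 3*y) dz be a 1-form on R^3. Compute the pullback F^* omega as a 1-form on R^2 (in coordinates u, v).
F^* omega = (u*(-34*u^2 + 21*u*v + 5*u - 3*v^2 - 4*v)) du + (u^2*(9*u - 3*v - 1)) dv

Using F^*(f dg) = (f ∘ F) d(g ∘ F), substitute each coordinate x_i by F_i(u, v) in f_i, and replace dx_i by d F_i = (∂F_i/∂u) du + (∂F_i/∂v) dv.
  For the x component: f_1(F) = u*(2 - u); d F_1 = (-2*u) du + (0) dv
  For the y component: f_2(F) = u*(-9*u + 3*v + 1); d F_2 = (4*u - v) du + (-u) dv
  For the z component: f_3(F) = u*(5*u - 3*v); d F_3 = (1) du + (0) dv
Combining and collecting du, dv coefficients:
  coeff of du: u*(-34*u^2 + 21*u*v + 5*u - 3*v^2 - 4*v)
  coeff of dv: u^2*(9*u - 3*v - 1)
F^* omega = (u*(-34*u^2 + 21*u*v + 5*u - 3*v^2 - 4*v)) du + (u^2*(9*u - 3*v - 1)) dv.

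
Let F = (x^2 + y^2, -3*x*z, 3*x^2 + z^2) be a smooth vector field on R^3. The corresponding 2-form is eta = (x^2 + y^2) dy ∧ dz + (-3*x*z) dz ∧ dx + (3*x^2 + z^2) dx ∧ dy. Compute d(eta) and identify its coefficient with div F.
d(eta) = (2*x + 2*z) dx ∧ dy ∧ dz; div F = 2*x + 2*z

For a 2-form in R^3 of the form above, applying d gives a 3-form with coefficient ∂P/∂x + ∂Q/∂y + ∂R/∂z:
  ∂P/∂x = 2*x
  ∂Q/∂y = 0
  ∂R/∂z = 2*z
Sum = 2*x + 2*z, which is exactly div F.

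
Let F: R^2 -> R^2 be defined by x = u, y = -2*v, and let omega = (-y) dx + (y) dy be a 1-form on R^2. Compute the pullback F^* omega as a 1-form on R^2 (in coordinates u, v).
F^* omega = (2*v) du + (4*v) dv

Using F^*(f dg) = (f ∘ F) d(g ∘ F), substitute each coordinate x_i by F_i(u, v) in f_i, and replace dx_i by d F_i = (∂F_i/∂u) du + (∂F_i/∂v) dv.
  For the x component: f_1(F) = 2*v; d F_1 = (1) du + (0) dv
  For the y component: f_2(F) = -2*v; d F_2 = (0) du + (-2) dv
Combining and collecting du, dv coefficients:
  coeff of du: 2*v
  coeff of dv: 4*v
F^* omega = (2*v) du + (4*v) dv.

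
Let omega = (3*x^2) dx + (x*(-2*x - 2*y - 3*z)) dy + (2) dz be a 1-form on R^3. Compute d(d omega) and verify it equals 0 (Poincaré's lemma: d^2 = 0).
d(d omega) = 0

Step 1: d omega = sum_{i<j} (∂f_j/∂x_i - ∂f_i/∂x_j) dx_i ∧ dx_j:
  coeff of dx ∧ dy: -4*x - 2*y - 3*z
  coeff of dx ∧ dz: 0
  coeff of dy ∧ dz: 3*x
Step 2: Apply d again to each 2-form coefficient. The only possible 3-form in R^3 is dx ∧ dy ∧ dz, with coefficient
  ∂(coeff of dy∧dz)/∂x - ∂(coeff of dx∧dz)/∂y + ∂(coeff of dx∧dy)/∂z
  = ∂/∂x (3*x) - ∂/∂y (0) + ∂/∂z (-4*x - 2*y - 3*z).
Each of these terms simplifies to sums of mixed partials that cancel in pairs. The result is 0 (by equality of mixed partials for smooth functions — Schwarz / Clairaut).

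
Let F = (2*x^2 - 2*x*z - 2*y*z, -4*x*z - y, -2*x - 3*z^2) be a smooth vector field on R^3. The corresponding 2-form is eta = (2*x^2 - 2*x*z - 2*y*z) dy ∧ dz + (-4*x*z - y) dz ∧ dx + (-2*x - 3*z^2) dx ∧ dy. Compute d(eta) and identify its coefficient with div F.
d(eta) = (4*x - 8*z - 1) dx ∧ dy ∧ dz; div F = 4*x - 8*z - 1

For a 2-form in R^3 of the form above, applying d gives a 3-form with coefficient ∂P/∂x + ∂Q/∂y + ∂R/∂z:
  ∂P/∂x = 4*x - 2*z
  ∂Q/∂y = -1
  ∂R/∂z = -6*z
Sum = 4*x - 8*z - 1, which is exactly div F.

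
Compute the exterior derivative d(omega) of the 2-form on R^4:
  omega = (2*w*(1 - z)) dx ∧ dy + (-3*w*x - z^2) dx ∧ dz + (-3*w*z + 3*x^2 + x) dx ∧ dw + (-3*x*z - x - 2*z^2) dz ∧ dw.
d(omega) = (-2*w) dx ∧ dy ∧ dz + (2 - 2*z) dx ∧ dy ∧ dw + (3*w - 3*x - 3*z - 1) dx ∧ dz ∧ dw

For a 2-form omega = sum_{i<j} g_{ij} dx_i ∧ dx_j, the exterior derivative is
  d(omega) = sum_{i<j} d(g_{ij}) ∧ dx_i ∧ dx_j = sum_{i<j, k} (∂g_{ij}/∂x_k) dx_k ∧ dx_i ∧ dx_j.
Expand each term, using dx_k ∧ dx_i ∧ dx_j = sgn(permutation) dx_{(a)} ∧ dx_{(b)} ∧ dx_{(c)} with (a < b < c) sorted:
  d(2*w*(1 - z)) includes (∂/∂z)(2*w*(1 - z)) dz = (-2*w) dz, which multiplied by dx ∧ dy gives (-2*w) dx ∧ dy ∧ dz
  d(2*w*(1 - z)) includes (∂/∂w)(2*w*(1 - z)) dw = (2 - 2*z) dw, which multiplied by dx ∧ dy gives (2 - 2*z) dx ∧ dy ∧ dw
  d(-3*w*x - z^2) includes (∂/∂w)(-3*w*x - z^2) dw = (-3*x) dw, which multiplied by dx ∧ dz gives (-3*x) dx ∧ dz ∧ dw
  d(-3*w*z + 3*x^2 + x) includes (∂/∂z)(-3*w*z + 3*x^2 + x) dz = (-3*w) dz, which multiplied by dx ∧ dw gives (3*w) dx ∧ dz ∧ dw
  d(-3*x*z - x - 2*z^2) includes (∂/∂x)(-3*x*z - x - 2*z^2) dx = (-3*z - 1) dx, which multiplied by dz ∧ dw gives (-3*z - 1) dx ∧ dz ∧ dw
Collecting like 3-forms: d(omega) = (-2*w) dx ∧ dy ∧ dz + (2 - 2*z) dx ∧ dy ∧ dw + (3*w - 3*x - 3*z - 1) dx ∧ dz ∧ dw.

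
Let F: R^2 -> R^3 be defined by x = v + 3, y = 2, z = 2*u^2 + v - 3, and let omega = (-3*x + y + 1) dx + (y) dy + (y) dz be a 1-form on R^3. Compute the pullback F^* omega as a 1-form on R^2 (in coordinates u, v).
F^* omega = (8*u) du + (-3*v - 4) dv

Using F^*(f dg) = (f ∘ F) d(g ∘ F), substitute each coordinate x_i by F_i(u, v) in f_i, and replace dx_i by d F_i = (∂F_i/∂u) du + (∂F_i/∂v) dv.
  For the x component: f_1(F) = -3*v - 6; d F_1 = (0) du + (1) dv
  For the y component: f_2(F) = 2; d F_2 = (0) du + (0) dv
  For the z component: f_3(F) = 2; d F_3 = (4*u) du + (1) dv
Combining and collecting du, dv coefficients:
  coeff of du: 8*u
  coeff of dv: -3*v - 4
F^* omega = (8*u) du + (-3*v - 4) dv.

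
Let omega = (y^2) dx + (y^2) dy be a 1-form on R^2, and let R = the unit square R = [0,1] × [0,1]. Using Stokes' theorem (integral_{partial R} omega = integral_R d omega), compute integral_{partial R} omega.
integral_(partial R) omega = -1

Stokes: integral_partial_R omega = integral_R d omega with d omega = (∂Q/∂x - ∂P/∂y) dx ∧ dy.
  ∂Q/∂x = 0
  ∂P/∂y = 2*y
  integrand = ∂Q/∂x - ∂P/∂y = -2*y.
Integrating over R: integral_0^1 integral_0^1 (-2*y) dx dy = -1.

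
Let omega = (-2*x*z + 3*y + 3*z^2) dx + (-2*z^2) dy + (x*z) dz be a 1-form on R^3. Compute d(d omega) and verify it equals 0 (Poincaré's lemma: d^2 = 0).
d(d omega) = 0

Step 1: d omega = sum_{i<j} (∂f_j/∂x_i - ∂f_i/∂x_j) dx_i ∧ dx_j:
  coeff of dx ∧ dy: -3
  coeff of dx ∧ dz: 2*x - 5*z
  coeff of dy ∧ dz: 4*z
Step 2: Apply d again to each 2-form coefficient. The only possible 3-form in R^3 is dx ∧ dy ∧ dz, with coefficient
  ∂(coeff of dy∧dz)/∂x - ∂(coeff of dx∧dz)/∂y + ∂(coeff of dx∧dy)/∂z
  = ∂/∂x (4*z) - ∂/∂y (2*x - 5*z) + ∂/∂z (-3).
Each of these terms simplifies to sums of mixed partials that cancel in pairs. The result is 0 (by equality of mixed partials for smooth functions — Schwarz / Clairaut).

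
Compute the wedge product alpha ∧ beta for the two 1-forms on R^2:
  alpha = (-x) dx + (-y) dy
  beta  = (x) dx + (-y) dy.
alpha ∧ beta = (2*x*y) dx ∧ dy

Distribute the wedge, using dx_i ∧ dx_j = -dx_j ∧ dx_i and dx_i ∧ dx_i = 0. For each pair (i, j) with i < j, the coefficient of dx_i ∧ dx_j in alpha ∧ beta is (alpha_i * beta_j - alpha_j * beta_i). Collecting: alpha ∧ beta = (2*x*y) dx ∧ dy.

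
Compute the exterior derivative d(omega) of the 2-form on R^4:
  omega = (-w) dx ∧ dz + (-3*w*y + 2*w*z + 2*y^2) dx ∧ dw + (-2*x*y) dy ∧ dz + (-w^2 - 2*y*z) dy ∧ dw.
d(omega) = (-2*w - 1) dx ∧ dz ∧ dw + (3*w - 4*y) dx ∧ dy ∧ dw + (-2*y) dx ∧ dy ∧ dz + (2*y) dy ∧ dz ∧ dw

For a 2-form omega = sum_{i<j} g_{ij} dx_i ∧ dx_j, the exterior derivative is
  d(omega) = sum_{i<j} d(g_{ij}) ∧ dx_i ∧ dx_j = sum_{i<j, k} (∂g_{ij}/∂x_k) dx_k ∧ dx_i ∧ dx_j.
Expand each term, using dx_k ∧ dx_i ∧ dx_j = sgn(permutation) dx_{(a)} ∧ dx_{(b)} ∧ dx_{(c)} with (a < b < c) sorted:
  d(-w) includes (∂/∂w)(-w) dw = (-1) dw, which multiplied by dx ∧ dz gives (-1) dx ∧ dz ∧ dw
  d(-3*w*y + 2*w*z + 2*y^2) includes (∂/∂y)(-3*w*y + 2*w*z + 2*y^2) dy = (-3*w + 4*y) dy, which multiplied by dx ∧ dw gives (3*w - 4*y) dx ∧ dy ∧ dw
  d(-3*w*y + 2*w*z + 2*y^2) includes (∂/∂z)(-3*w*y + 2*w*z + 2*y^2) dz = (2*w) dz, which multiplied by dx ∧ dw gives (-2*w) dx ∧ dz ∧ dw
  d(-2*x*y) includes (∂/∂x)(-2*x*y) dx = (-2*y) dx, which multiplied by dy ∧ dz gives (-2*y) dx ∧ dy ∧ dz
  d(-w^2 - 2*y*z) includes (∂/∂z)(-w^2 - 2*y*z) dz = (-2*y) dz, which multiplied by dy ∧ dw gives (2*y) dy ∧ dz ∧ dw
Collecting like 3-forms: d(omega) = (-2*w - 1) dx ∧ dz ∧ dw + (3*w - 4*y) dx ∧ dy ∧ dw + (-2*y) dx ∧ dy ∧ dz + (2*y) dy ∧ dz ∧ dw.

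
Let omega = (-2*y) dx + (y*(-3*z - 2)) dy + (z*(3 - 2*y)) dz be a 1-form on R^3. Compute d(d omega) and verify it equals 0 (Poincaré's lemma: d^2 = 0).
d(d omega) = 0

Step 1: d omega = sum_{i<j} (∂f_j/∂x_i - ∂f_i/∂x_j) dx_i ∧ dx_j:
  coeff of dx ∧ dy: 2
  coeff of dx ∧ dz: 0
  coeff of dy ∧ dz: 3*y - 2*z
Step 2: Apply d again to each 2-form coefficient. The only possible 3-form in R^3 is dx ∧ dy ∧ dz, with coefficient
  ∂(coeff of dy∧dz)/∂x - ∂(coeff of dx∧dz)/∂y + ∂(coeff of dx∧dy)/∂z
  = ∂/∂x (3*y - 2*z) - ∂/∂y (0) + ∂/∂z (2).
Each of these terms simplifies to sums of mixed partials that cancel in pairs. The result is 0 (by equality of mixed partials for smooth functions — Schwarz / Clairaut).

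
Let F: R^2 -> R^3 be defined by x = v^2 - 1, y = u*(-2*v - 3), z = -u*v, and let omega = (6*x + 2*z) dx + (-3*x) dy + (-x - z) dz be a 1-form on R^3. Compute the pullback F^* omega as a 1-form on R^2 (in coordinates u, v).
F^* omega = (-u*v^2 + 7*v^3 + 9*v^2 - 7*v - 9) du + (-u^2*v + 3*u*v^2 - 7*u + 12*v^3 - 12*v) dv

Using F^*(f dg) = (f ∘ F) d(g ∘ F), substitute each coordinate x_i by F_i(u, v) in f_i, and replace dx_i by d F_i = (∂F_i/∂u) du + (∂F_i/∂v) dv.
  For the x component: f_1(F) = -2*u*v + 6*v^2 - 6; d F_1 = (0) du + (2*v) dv
  For the y component: f_2(F) = 3 - 3*v^2; d F_2 = (-2*v - 3) du + (-2*u) dv
  For the z component: f_3(F) = u*v - v^2 + 1; d F_3 = (-v) du + (-u) dv
Combining and collecting du, dv coefficients:
  coeff of du: -u*v^2 + 7*v^3 + 9*v^2 - 7*v - 9
  coeff of dv: -u^2*v + 3*u*v^2 - 7*u + 12*v^3 - 12*v
F^* omega = (-u*v^2 + 7*v^3 + 9*v^2 - 7*v - 9) du + (-u^2*v + 3*u*v^2 - 7*u + 12*v^3 - 12*v) dv.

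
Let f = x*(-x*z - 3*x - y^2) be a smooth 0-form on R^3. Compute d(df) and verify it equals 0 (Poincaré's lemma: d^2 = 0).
d(df) = 0

Step 1: df = sum_i (∂f/∂x_i) dx_i = (-2*x*z - 6*x - y^2) dx + (-2*x*y) dy + (-x^2) dz.
Step 2: Apply d again. Using the 1-form formula, the coefficient of dx ∧ dy in d(df) is ∂^2 f/∂x ∂y - ∂^2 f/∂y ∂x = (-2*y) - (-2*y) = 0 (equality of mixed partials for smooth f).
Similarly for dx ∧ dz and dy ∧ dz — all coefficients vanish. So d(df) = 0.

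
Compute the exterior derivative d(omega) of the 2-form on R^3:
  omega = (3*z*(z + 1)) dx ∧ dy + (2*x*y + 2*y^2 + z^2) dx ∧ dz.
d(omega) = (-2*x - 4*y + 6*z + 3) dx ∧ dy ∧ dz

For a 2-form omega = sum_{i<j} g_{ij} dx_i ∧ dx_j, the exterior derivative is
  d(omega) = sum_{i<j} d(g_{ij}) ∧ dx_i ∧ dx_j = sum_{i<j, k} (∂g_{ij}/∂x_k) dx_k ∧ dx_i ∧ dx_j.
Expand each term, using dx_k ∧ dx_i ∧ dx_j = sgn(permutation) dx_{(a)} ∧ dx_{(b)} ∧ dx_{(c)} with (a < b < c) sorted:
  d(3*z*(z + 1)) includes (∂/∂z)(3*z*(z + 1)) dz = (6*z + 3) dz, which multiplied by dx ∧ dy gives (6*z + 3) dx ∧ dy ∧ dz
  d(2*x*y + 2*y^2 + z^2) includes (∂/∂y)(2*x*y + 2*y^2 + z^2) dy = (2*x + 4*y) dy, which multiplied by dx ∧ dz gives (-2*x - 4*y) dx ∧ dy ∧ dz
Collecting like 3-forms: d(omega) = (-2*x - 4*y + 6*z + 3) dx ∧ dy ∧ dz.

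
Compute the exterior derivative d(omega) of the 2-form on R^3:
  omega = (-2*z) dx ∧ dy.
d(omega) = (-2) dx ∧ dy ∧ dz

For a 2-form omega = sum_{i<j} g_{ij} dx_i ∧ dx_j, the exterior derivative is
  d(omega) = sum_{i<j} d(g_{ij}) ∧ dx_i ∧ dx_j = sum_{i<j, k} (∂g_{ij}/∂x_k) dx_k ∧ dx_i ∧ dx_j.
Expand each term, using dx_k ∧ dx_i ∧ dx_j = sgn(permutation) dx_{(a)} ∧ dx_{(b)} ∧ dx_{(c)} with (a < b < c) sorted:
  d(-2*z) includes (∂/∂z)(-2*z) dz = (-2) dz, which multiplied by dx ∧ dy gives (-2) dx ∧ dy ∧ dz
Collecting like 3-forms: d(omega) = (-2) dx ∧ dy ∧ dz.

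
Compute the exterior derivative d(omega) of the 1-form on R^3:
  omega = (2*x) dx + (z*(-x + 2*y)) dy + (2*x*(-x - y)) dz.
d(omega) = (-z) dx ∧ dy + (-4*x - 2*y) dx ∧ dz + (-x - 2*y) dy ∧ dz

For a 1-form omega = sum_i f_i dx_i, the exterior derivative is
  d(omega) = sum_{i < j} (∂f_j/∂x_i - ∂f_i/∂x_j) dx_i ∧ dx_j.
  coefficient of dx ∧ dy: ∂f_2/∂x - ∂f_1/∂y = ∂(z*(-x + 2*y))/∂x - ∂(2*x)/∂y = -z
  coefficient of dx ∧ dz: ∂f_3/∂x - ∂f_1/∂z = ∂(2*x*(-x - y))/∂x - ∂(2*x)/∂z = -4*x - 2*y
  coefficient of dy ∧ dz: ∂f_3/∂y - ∂f_2/∂z = ∂(2*x*(-x - y))/∂y - ∂(z*(-x + 2*y))/∂z = -x - 2*y
Assembling: d(omega) = (-z) dx ∧ dy + (-4*x - 2*y) dx ∧ dz + (-x - 2*y) dy ∧ dz.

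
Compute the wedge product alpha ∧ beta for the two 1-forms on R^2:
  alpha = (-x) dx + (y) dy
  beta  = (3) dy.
alpha ∧ beta = (-3*x) dx ∧ dy

Distribute the wedge, using dx_i ∧ dx_j = -dx_j ∧ dx_i and dx_i ∧ dx_i = 0. For each pair (i, j) with i < j, the coefficient of dx_i ∧ dx_j in alpha ∧ beta is (alpha_i * beta_j - alpha_j * beta_i). Collecting: alpha ∧ beta = (-3*x) dx ∧ dy.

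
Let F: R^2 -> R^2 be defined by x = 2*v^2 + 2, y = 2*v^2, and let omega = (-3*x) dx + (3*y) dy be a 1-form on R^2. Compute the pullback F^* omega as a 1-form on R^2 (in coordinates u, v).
F^* omega = (-24*v) dv

Using F^*(f dg) = (f ∘ F) d(g ∘ F), substitute each coordinate x_i by F_i(u, v) in f_i, and replace dx_i by d F_i = (∂F_i/∂u) du + (∂F_i/∂v) dv.
  For the x component: f_1(F) = -6*v^2 - 6; d F_1 = (0) du + (4*v) dv
  For the y component: f_2(F) = 6*v^2; d F_2 = (0) du + (4*v) dv
Combining and collecting du, dv coefficients:
  coeff of du: 0
  coeff of dv: -24*v
F^* omega = (-24*v) dv.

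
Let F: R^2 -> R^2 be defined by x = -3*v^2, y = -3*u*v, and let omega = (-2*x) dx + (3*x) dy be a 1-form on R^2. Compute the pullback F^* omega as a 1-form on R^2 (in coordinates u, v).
F^* omega = (27*v^3) du + (v^2*(27*u - 36*v)) dv

Using F^*(f dg) = (f ∘ F) d(g ∘ F), substitute each coordinate x_i by F_i(u, v) in f_i, and replace dx_i by d F_i = (∂F_i/∂u) du + (∂F_i/∂v) dv.
  For the x component: f_1(F) = 6*v^2; d F_1 = (0) du + (-6*v) dv
  For the y component: f_2(F) = -9*v^2; d F_2 = (-3*v) du + (-3*u) dv
Combining and collecting du, dv coefficients:
  coeff of du: 27*v^3
  coeff of dv: v^2*(27*u - 36*v)
F^* omega = (27*v^3) du + (v^2*(27*u - 36*v)) dv.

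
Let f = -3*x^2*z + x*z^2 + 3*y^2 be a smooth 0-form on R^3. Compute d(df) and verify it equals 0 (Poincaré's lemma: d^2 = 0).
d(df) = 0

Step 1: df = sum_i (∂f/∂x_i) dx_i = (z*(-6*x + z)) dx + (6*y) dy + (x*(-3*x + 2*z)) dz.
Step 2: Apply d again. Using the 1-form formula, the coefficient of dx ∧ dy in d(df) is ∂^2 f/∂x ∂y - ∂^2 f/∂y ∂x = (0) - (0) = 0 (equality of mixed partials for smooth f).
Similarly for dx ∧ dz and dy ∧ dz — all coefficients vanish. So d(df) = 0.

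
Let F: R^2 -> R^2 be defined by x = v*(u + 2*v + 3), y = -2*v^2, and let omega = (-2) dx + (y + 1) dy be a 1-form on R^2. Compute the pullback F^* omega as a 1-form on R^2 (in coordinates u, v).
F^* omega = (-2*v) du + (-2*u + 8*v^3 - 12*v - 6) dv

Using F^*(f dg) = (f ∘ F) d(g ∘ F), substitute each coordinate x_i by F_i(u, v) in f_i, and replace dx_i by d F_i = (∂F_i/∂u) du + (∂F_i/∂v) dv.
  For the x component: f_1(F) = -2; d F_1 = (v) du + (u + 4*v + 3) dv
  For the y component: f_2(F) = 1 - 2*v^2; d F_2 = (0) du + (-4*v) dv
Combining and collecting du, dv coefficients:
  coeff of du: -2*v
  coeff of dv: -2*u + 8*v^3 - 12*v - 6
F^* omega = (-2*v) du + (-2*u + 8*v^3 - 12*v - 6) dv.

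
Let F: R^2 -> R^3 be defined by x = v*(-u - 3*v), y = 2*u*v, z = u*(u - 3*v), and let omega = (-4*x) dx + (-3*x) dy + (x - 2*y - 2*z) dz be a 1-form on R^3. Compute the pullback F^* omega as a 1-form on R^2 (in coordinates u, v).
F^* omega = (-4*u^3 + 8*u^2*v - 7*u*v^2 + 15*v^3) du + (6*u^3 - u^2*v - 9*u*v^2 - 72*v^3) dv

Using F^*(f dg) = (f ∘ F) d(g ∘ F), substitute each coordinate x_i by F_i(u, v) in f_i, and replace dx_i by d F_i = (∂F_i/∂u) du + (∂F_i/∂v) dv.
  For the x component: f_1(F) = 4*v*(u + 3*v); d F_1 = (-v) du + (-u - 6*v) dv
  For the y component: f_2(F) = 3*v*(u + 3*v); d F_2 = (2*v) du + (2*u) dv
  For the z component: f_3(F) = -2*u^2 + u*v - 3*v^2; d F_3 = (2*u - 3*v) du + (-3*u) dv
Combining and collecting du, dv coefficients:
  coeff of du: -4*u^3 + 8*u^2*v - 7*u*v^2 + 15*v^3
  coeff of dv: 6*u^3 - u^2*v - 9*u*v^2 - 72*v^3
F^* omega = (-4*u^3 + 8*u^2*v - 7*u*v^2 + 15*v^3) du + (6*u^3 - u^2*v - 9*u*v^2 - 72*v^3) dv.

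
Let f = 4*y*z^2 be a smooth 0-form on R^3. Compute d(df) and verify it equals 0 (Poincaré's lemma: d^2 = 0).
d(df) = 0

Step 1: df = sum_i (∂f/∂x_i) dx_i = (0) dx + (4*z^2) dy + (8*y*z) dz.
Step 2: Apply d again. Using the 1-form formula, the coefficient of dx ∧ dy in d(df) is ∂^2 f/∂x ∂y - ∂^2 f/∂y ∂x = (0) - (0) = 0 (equality of mixed partials for smooth f).
Similarly for dx ∧ dz and dy ∧ dz — all coefficients vanish. So d(df) = 0.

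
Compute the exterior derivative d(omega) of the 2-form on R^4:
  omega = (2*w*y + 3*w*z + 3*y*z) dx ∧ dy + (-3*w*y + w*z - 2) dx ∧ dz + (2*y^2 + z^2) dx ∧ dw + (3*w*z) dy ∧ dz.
d(omega) = (6*w + 3*y) dx ∧ dy ∧ dz + (-2*y + 3*z) dx ∧ dy ∧ dw + (-3*y - z) dx ∧ dz ∧ dw + (3*z) dy ∧ dz ∧ dw

For a 2-form omega = sum_{i<j} g_{ij} dx_i ∧ dx_j, the exterior derivative is
  d(omega) = sum_{i<j} d(g_{ij}) ∧ dx_i ∧ dx_j = sum_{i<j, k} (∂g_{ij}/∂x_k) dx_k ∧ dx_i ∧ dx_j.
Expand each term, using dx_k ∧ dx_i ∧ dx_j = sgn(permutation) dx_{(a)} ∧ dx_{(b)} ∧ dx_{(c)} with (a < b < c) sorted:
  d(2*w*y + 3*w*z + 3*y*z) includes (∂/∂z)(2*w*y + 3*w*z + 3*y*z) dz = (3*w + 3*y) dz, which multiplied by dx ∧ dy gives (3*w + 3*y) dx ∧ dy ∧ dz
  d(2*w*y + 3*w*z + 3*y*z) includes (∂/∂w)(2*w*y + 3*w*z + 3*y*z) dw = (2*y + 3*z) dw, which multiplied by dx ∧ dy gives (2*y + 3*z) dx ∧ dy ∧ dw
  d(-3*w*y + w*z - 2) includes (∂/∂y)(-3*w*y + w*z - 2) dy = (-3*w) dy, which multiplied by dx ∧ dz gives (3*w) dx ∧ dy ∧ dz
  d(-3*w*y + w*z - 2) includes (∂/∂w)(-3*w*y + w*z - 2) dw = (-3*y + z) dw, which multiplied by dx ∧ dz gives (-3*y + z) dx ∧ dz ∧ dw
  d(2*y^2 + z^2) includes (∂/∂y)(2*y^2 + z^2) dy = (4*y) dy, which multiplied by dx ∧ dw gives (-4*y) dx ∧ dy ∧ dw
  d(2*y^2 + z^2) includes (∂/∂z)(2*y^2 + z^2) dz = (2*z) dz, which multiplied by dx ∧ dw gives (-2*z) dx ∧ dz ∧ dw
  d(3*w*z) includes (∂/∂w)(3*w*z) dw = (3*z) dw, which multiplied by dy ∧ dz gives (3*z) dy ∧ dz ∧ dw
Collecting like 3-forms: d(omega) = (6*w + 3*y) dx ∧ dy ∧ dz + (-2*y + 3*z) dx ∧ dy ∧ dw + (-3*y - z) dx ∧ dz ∧ dw + (3*z) dy ∧ dz ∧ dw.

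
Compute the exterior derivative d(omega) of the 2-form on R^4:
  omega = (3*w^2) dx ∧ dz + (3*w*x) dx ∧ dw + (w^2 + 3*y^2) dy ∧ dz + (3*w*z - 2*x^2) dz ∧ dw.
d(omega) = (6*w - 4*x) dx ∧ dz ∧ dw + (2*w) dy ∧ dz ∧ dw

For a 2-form omega = sum_{i<j} g_{ij} dx_i ∧ dx_j, the exterior derivative is
  d(omega) = sum_{i<j} d(g_{ij}) ∧ dx_i ∧ dx_j = sum_{i<j, k} (∂g_{ij}/∂x_k) dx_k ∧ dx_i ∧ dx_j.
Expand each term, using dx_k ∧ dx_i ∧ dx_j = sgn(permutation) dx_{(a)} ∧ dx_{(b)} ∧ dx_{(c)} with (a < b < c) sorted:
  d(3*w^2) includes (∂/∂w)(3*w^2) dw = (6*w) dw, which multiplied by dx ∧ dz gives (6*w) dx ∧ dz ∧ dw
  d(w^2 + 3*y^2) includes (∂/∂w)(w^2 + 3*y^2) dw = (2*w) dw, which multiplied by dy ∧ dz gives (2*w) dy ∧ dz ∧ dw
  d(3*w*z - 2*x^2) includes (∂/∂x)(3*w*z - 2*x^2) dx = (-4*x) dx, which multiplied by dz ∧ dw gives (-4*x) dx ∧ dz ∧ dw
Collecting like 3-forms: d(omega) = (6*w - 4*x) dx ∧ dz ∧ dw + (2*w) dy ∧ dz ∧ dw.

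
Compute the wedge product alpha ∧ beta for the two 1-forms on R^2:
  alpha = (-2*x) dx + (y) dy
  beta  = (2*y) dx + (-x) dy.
alpha ∧ beta = (2*x^2 - 2*y^2) dx ∧ dy

Distribute the wedge, using dx_i ∧ dx_j = -dx_j ∧ dx_i and dx_i ∧ dx_i = 0. For each pair (i, j) with i < j, the coefficient of dx_i ∧ dx_j in alpha ∧ beta is (alpha_i * beta_j - alpha_j * beta_i). Collecting: alpha ∧ beta = (2*x^2 - 2*y^2) dx ∧ dy.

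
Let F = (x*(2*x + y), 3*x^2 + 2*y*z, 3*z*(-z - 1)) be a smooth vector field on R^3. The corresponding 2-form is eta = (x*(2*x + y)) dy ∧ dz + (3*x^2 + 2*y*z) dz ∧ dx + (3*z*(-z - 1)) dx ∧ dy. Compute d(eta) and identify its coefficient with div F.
d(eta) = (4*x + y - 4*z - 3) dx ∧ dy ∧ dz; div F = 4*x + y - 4*z - 3

For a 2-form in R^3 of the form above, applying d gives a 3-form with coefficient ∂P/∂x + ∂Q/∂y + ∂R/∂z:
  ∂P/∂x = 4*x + y
  ∂Q/∂y = 2*z
  ∂R/∂z = -6*z - 3
Sum = 4*x + y - 4*z - 3, which is exactly div F.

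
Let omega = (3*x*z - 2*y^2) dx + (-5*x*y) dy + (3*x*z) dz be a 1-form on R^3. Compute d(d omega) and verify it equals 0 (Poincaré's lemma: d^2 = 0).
d(d omega) = 0

Step 1: d omega = sum_{i<j} (∂f_j/∂x_i - ∂f_i/∂x_j) dx_i ∧ dx_j:
  coeff of dx ∧ dy: -y
  coeff of dx ∧ dz: -3*x + 3*z
  coeff of dy ∧ dz: 0
Step 2: Apply d again to each 2-form coefficient. The only possible 3-form in R^3 is dx ∧ dy ∧ dz, with coefficient
  ∂(coeff of dy∧dz)/∂x - ∂(coeff of dx∧dz)/∂y + ∂(coeff of dx∧dy)/∂z
  = ∂/∂x (0) - ∂/∂y (-3*x + 3*z) + ∂/∂z (-y).
Each of these terms simplifies to sums of mixed partials that cancel in pairs. The result is 0 (by equality of mixed partials for smooth functions — Schwarz / Clairaut).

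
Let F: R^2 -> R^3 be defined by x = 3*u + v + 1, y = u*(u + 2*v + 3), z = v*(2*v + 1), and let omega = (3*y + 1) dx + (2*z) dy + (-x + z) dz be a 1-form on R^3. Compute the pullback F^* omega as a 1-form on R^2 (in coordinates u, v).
F^* omega = (9*u^2 + 8*u*v^2 + 22*u*v + 27*u + 8*v^3 + 16*v^2 + 6*v + 3) du + (3*u^2 + 8*u*v^2 - 2*u*v + 6*u + 8*v^3 + 2*v^2 - 4*v) dv

Using F^*(f dg) = (f ∘ F) d(g ∘ F), substitute each coordinate x_i by F_i(u, v) in f_i, and replace dx_i by d F_i = (∂F_i/∂u) du + (∂F_i/∂v) dv.
  For the x component: f_1(F) = 3*u^2 + 6*u*v + 9*u + 1; d F_1 = (3) du + (1) dv
  For the y component: f_2(F) = 2*v*(2*v + 1); d F_2 = (2*u + 2*v + 3) du + (2*u) dv
  For the z component: f_3(F) = -3*u + 2*v^2 - 1; d F_3 = (0) du + (4*v + 1) dv
Combining and collecting du, dv coefficients:
  coeff of du: 9*u^2 + 8*u*v^2 + 22*u*v + 27*u + 8*v^3 + 16*v^2 + 6*v + 3
  coeff of dv: 3*u^2 + 8*u*v^2 - 2*u*v + 6*u + 8*v^3 + 2*v^2 - 4*v
F^* omega = (9*u^2 + 8*u*v^2 + 22*u*v + 27*u + 8*v^3 + 16*v^2 + 6*v + 3) du + (3*u^2 + 8*u*v^2 - 2*u*v + 6*u + 8*v^3 + 2*v^2 - 4*v) dv.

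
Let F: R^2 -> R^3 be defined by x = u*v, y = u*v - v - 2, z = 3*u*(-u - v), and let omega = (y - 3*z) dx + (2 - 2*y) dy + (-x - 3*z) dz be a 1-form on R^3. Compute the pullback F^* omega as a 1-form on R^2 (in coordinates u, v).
F^* omega = (-54*u^3 - 66*u^2*v - 16*u*v^2 + v^2 + 4*v) du + (-18*u^3 - 16*u^2*v + 3*u*v + 4*u - 2*v - 6) dv

Using F^*(f dg) = (f ∘ F) d(g ∘ F), substitute each coordinate x_i by F_i(u, v) in f_i, and replace dx_i by d F_i = (∂F_i/∂u) du + (∂F_i/∂v) dv.
  For the x component: f_1(F) = 9*u^2 + 10*u*v - v - 2; d F_1 = (v) du + (u) dv
  For the y component: f_2(F) = -2*u*v + 2*v + 6; d F_2 = (v) du + (u - 1) dv
  For the z component: f_3(F) = u*(9*u + 8*v); d F_3 = (-6*u - 3*v) du + (-3*u) dv
Combining and collecting du, dv coefficients:
  coeff of du: -54*u^3 - 66*u^2*v - 16*u*v^2 + v^2 + 4*v
  coeff of dv: -18*u^3 - 16*u^2*v + 3*u*v + 4*u - 2*v - 6
F^* omega = (-54*u^3 - 66*u^2*v - 16*u*v^2 + v^2 + 4*v) du + (-18*u^3 - 16*u^2*v + 3*u*v + 4*u - 2*v - 6) dv.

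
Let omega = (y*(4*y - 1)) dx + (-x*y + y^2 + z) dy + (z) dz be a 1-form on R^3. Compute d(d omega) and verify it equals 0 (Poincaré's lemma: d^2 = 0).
d(d omega) = 0

Step 1: d omega = sum_{i<j} (∂f_j/∂x_i - ∂f_i/∂x_j) dx_i ∧ dx_j:
  coeff of dx ∧ dy: 1 - 9*y
  coeff of dx ∧ dz: 0
  coeff of dy ∧ dz: -1
Step 2: Apply d again to each 2-form coefficient. The only possible 3-form in R^3 is dx ∧ dy ∧ dz, with coefficient
  ∂(coeff of dy∧dz)/∂x - ∂(coeff of dx∧dz)/∂y + ∂(coeff of dx∧dy)/∂z
  = ∂/∂x (-1) - ∂/∂y (0) + ∂/∂z (1 - 9*y).
Each of these terms simplifies to sums of mixed partials that cancel in pairs. The result is 0 (by equality of mixed partials for smooth functions — Schwarz / Clairaut).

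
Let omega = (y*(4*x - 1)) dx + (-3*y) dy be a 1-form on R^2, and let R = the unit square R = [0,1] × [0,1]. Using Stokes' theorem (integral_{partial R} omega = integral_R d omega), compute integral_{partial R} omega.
integral_(partial R) omega = -1

Stokes: integral_partial_R omega = integral_R d omega with d omega = (∂Q/∂x - ∂P/∂y) dx ∧ dy.
  ∂Q/∂x = 0
  ∂P/∂y = 4*x - 1
  integrand = ∂Q/∂x - ∂P/∂y = 1 - 4*x.
Integrating over R: integral_0^1 integral_0^1 (1 - 4*x) dx dy = -1.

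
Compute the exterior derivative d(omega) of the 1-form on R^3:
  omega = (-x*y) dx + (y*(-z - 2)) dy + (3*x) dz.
d(omega) = (x) dx ∧ dy + (3) dx ∧ dz + (y) dy ∧ dz

For a 1-form omega = sum_i f_i dx_i, the exterior derivative is
  d(omega) = sum_{i < j} (∂f_j/∂x_i - ∂f_i/∂x_j) dx_i ∧ dx_j.
  coefficient of dx ∧ dy: ∂f_2/∂x - ∂f_1/∂y = ∂(y*(-z - 2))/∂x - ∂(-x*y)/∂y = x
  coefficient of dx ∧ dz: ∂f_3/∂x - ∂f_1/∂z = ∂(3*x)/∂x - ∂(-x*y)/∂z = 3
  coefficient of dy ∧ dz: ∂f_3/∂y - ∂f_2/∂z = ∂(3*x)/∂y - ∂(y*(-z - 2))/∂z = y
Assembling: d(omega) = (x) dx ∧ dy + (3) dx ∧ dz + (y) dy ∧ dz.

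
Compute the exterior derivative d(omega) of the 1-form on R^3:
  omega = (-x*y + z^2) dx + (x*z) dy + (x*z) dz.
d(omega) = (x + z) dx ∧ dy + (-z) dx ∧ dz + (-x) dy ∧ dz

For a 1-form omega = sum_i f_i dx_i, the exterior derivative is
  d(omega) = sum_{i < j} (∂f_j/∂x_i - ∂f_i/∂x_j) dx_i ∧ dx_j.
  coefficient of dx ∧ dy: ∂f_2/∂x - ∂f_1/∂y = ∂(x*z)/∂x - ∂(-x*y + z^2)/∂y = x + z
  coefficient of dx ∧ dz: ∂f_3/∂x - ∂f_1/∂z = ∂(x*z)/∂x - ∂(-x*y + z^2)/∂z = -z
  coefficient of dy ∧ dz: ∂f_3/∂y - ∂f_2/∂z = ∂(x*z)/∂y - ∂(x*z)/∂z = -x
Assembling: d(omega) = (x + z) dx ∧ dy + (-z) dx ∧ dz + (-x) dy ∧ dz.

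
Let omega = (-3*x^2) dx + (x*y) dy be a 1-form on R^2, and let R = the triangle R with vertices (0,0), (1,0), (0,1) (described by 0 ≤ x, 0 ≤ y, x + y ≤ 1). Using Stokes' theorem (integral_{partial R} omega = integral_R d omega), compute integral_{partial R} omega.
integral_(partial R) omega = 1/6

Stokes: integral_partial_R omega = integral_R d omega with d omega = (∂Q/∂x - ∂P/∂y) dx ∧ dy.
  ∂Q/∂x = y
  ∂P/∂y = 0
  integrand = ∂Q/∂x - ∂P/∂y = y.
Integrating over R: integral_0^1 integral_0^{1-x} (y) dy dx = 1/6.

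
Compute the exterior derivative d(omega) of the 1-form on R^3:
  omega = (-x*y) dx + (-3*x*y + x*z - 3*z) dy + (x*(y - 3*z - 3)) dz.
d(omega) = (x - 3*y + z) dx ∧ dy + (y - 3*z - 3) dx ∧ dz + (3) dy ∧ dz

For a 1-form omega = sum_i f_i dx_i, the exterior derivative is
  d(omega) = sum_{i < j} (∂f_j/∂x_i - ∂f_i/∂x_j) dx_i ∧ dx_j.
  coefficient of dx ∧ dy: ∂f_2/∂x - ∂f_1/∂y = ∂(-3*x*y + x*z - 3*z)/∂x - ∂(-x*y)/∂y = x - 3*y + z
  coefficient of dx ∧ dz: ∂f_3/∂x - ∂f_1/∂z = ∂(x*(y - 3*z - 3))/∂x - ∂(-x*y)/∂z = y - 3*z - 3
  coefficient of dy ∧ dz: ∂f_3/∂y - ∂f_2/∂z = ∂(x*(y - 3*z - 3))/∂y - ∂(-3*x*y + x*z - 3*z)/∂z = 3
Assembling: d(omega) = (x - 3*y + z) dx ∧ dy + (y - 3*z - 3) dx ∧ dz + (3) dy ∧ dz.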